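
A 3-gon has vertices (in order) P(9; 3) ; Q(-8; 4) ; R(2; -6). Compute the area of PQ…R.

80

Cross-terms: 60, 40, 60  ⇒  Σ = 160
Area = |Σ|/2 = 80.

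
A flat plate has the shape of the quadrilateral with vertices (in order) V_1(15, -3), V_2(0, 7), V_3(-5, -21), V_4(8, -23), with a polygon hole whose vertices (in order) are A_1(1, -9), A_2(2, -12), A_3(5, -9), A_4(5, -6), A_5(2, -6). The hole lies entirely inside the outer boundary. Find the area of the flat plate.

355.5

Outer boundary:
Apply the surveyor's formula: 2A = Σ (x_i·y_{i+1} − x_{i+1}·y_i), indices taken mod 4.
Σ = (105) + (35) + (283) + (321) = 744
Area = |Σ|/2 = 372.
Hole:
Apply the shoelace (surveyor's) formula: 2A = Σ (x_i·y_{i+1} − x_{i+1}·y_i), indices taken mod 5.
Σ = (6) + (42) + (15) + (-18) + (-12) = 33
Area = |Σ|/2 = 16.5.
Net area = 372 − 16.5 = 355.5.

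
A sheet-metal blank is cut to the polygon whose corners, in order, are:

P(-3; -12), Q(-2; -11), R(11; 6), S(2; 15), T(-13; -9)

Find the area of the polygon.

288.5

Apply the shoelace (surveyor's) formula: 2A = Σ (x_i·y_{i+1} − x_{i+1}·y_i), indices taken mod 5.
Σ = (9) + (109) + (153) + (177) + (129) = 577
Area = |Σ|/2 = 288.5.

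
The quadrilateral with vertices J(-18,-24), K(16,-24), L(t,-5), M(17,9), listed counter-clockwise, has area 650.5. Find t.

The doubled signed area Σ (x_i y_{i+1} − x_{i+1} y_i) is linear in t.
With t=0 it equals 575; the coefficient of t is 33 (from the two edges through L).
So 33·t + 575 = 2·650.5 = 1301 ⇒ t = 22.

22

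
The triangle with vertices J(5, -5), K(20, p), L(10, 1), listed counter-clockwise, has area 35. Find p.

-1

The doubled signed area Σ (x_i y_{i+1} − x_{i+1} y_i) is linear in p.
With p=0 it equals 65; the coefficient of p is -5 (from the two edges through K).
So -5·p + 65 = 2·35 = 70 ⇒ p = -1.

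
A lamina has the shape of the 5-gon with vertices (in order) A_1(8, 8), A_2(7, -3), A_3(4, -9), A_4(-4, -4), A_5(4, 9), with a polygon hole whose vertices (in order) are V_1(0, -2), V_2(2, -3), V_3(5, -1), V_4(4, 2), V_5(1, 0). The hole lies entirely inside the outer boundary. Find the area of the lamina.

108

Outer boundary:
Σ = (-80) + (-51) + (-52) + (-20) + (-40) = -243
Area = |Σ|/2 = 121.5.
Hole:
Apply the shoelace formula: 2A = Σ (x_i·y_{i+1} − x_{i+1}·y_i), indices taken mod 5.
Cross-terms: 4, 13, 14, -2, -2  ⇒  Σ = 27
Area = |Σ|/2 = 13.5.
Net area = 121.5 − 13.5 = 108.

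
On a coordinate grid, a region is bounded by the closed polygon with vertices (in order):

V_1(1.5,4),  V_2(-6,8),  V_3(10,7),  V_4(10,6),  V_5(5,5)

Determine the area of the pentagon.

Σ = (36) + (-122) + (-10) + (20) + (12.5) = -63.5
Area = |Σ|/2 = 31.75.

31.75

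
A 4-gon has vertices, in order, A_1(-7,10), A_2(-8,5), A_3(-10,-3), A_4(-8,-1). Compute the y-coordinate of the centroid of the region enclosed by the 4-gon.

16/9

Apply the surveyor's formula. First the cross-terms c_i = x_i·y_{i+1} − x_{i+1}·y_i:
  45, 74, -14, -87  ⇒  2A = 18, A = 9.
Then Σ (y_i + y_{i+1})·c_i = 96, so ȳ = 96 / (6·9) = 16/9.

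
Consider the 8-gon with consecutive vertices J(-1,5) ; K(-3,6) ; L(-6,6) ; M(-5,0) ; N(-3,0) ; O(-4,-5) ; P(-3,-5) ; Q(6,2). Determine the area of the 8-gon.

Apply the shoelace formula: 2A = Σ (x_i·y_{i+1} − x_{i+1}·y_i), indices taken mod 8.
J→K: (-1)(6) − (-3)(5) = 9
K→L: (-3)(6) − (-6)(6) = 18
L→M: (-6)(0) − (-5)(6) = 30
M→N: (-5)(0) − (-3)(0) = 0
N→O: (-3)(-5) − (-4)(0) = 15
O→P: (-4)(-5) − (-3)(-5) = 5
P→Q: (-3)(2) − (6)(-5) = 24
Q→J: (6)(5) − (-1)(2) = 32
Σ = 133
Area = |Σ|/2 = 66.5.

66.5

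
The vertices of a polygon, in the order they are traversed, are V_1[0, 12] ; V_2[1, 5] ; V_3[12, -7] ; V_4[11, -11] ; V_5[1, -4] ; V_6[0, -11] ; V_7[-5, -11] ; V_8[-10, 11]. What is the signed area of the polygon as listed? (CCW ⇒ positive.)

-259

Apply Gauss's area formula: 2A = Σ (x_i·y_{i+1} − x_{i+1}·y_i), indices taken mod 8.
Σ = (-12) + (-67) + (-55) + (-33) + (-11) + (-55) + (-165) + (-120) = -518
Signed area = Σ/2 = -259 (negative ⇒ clockwise traversal).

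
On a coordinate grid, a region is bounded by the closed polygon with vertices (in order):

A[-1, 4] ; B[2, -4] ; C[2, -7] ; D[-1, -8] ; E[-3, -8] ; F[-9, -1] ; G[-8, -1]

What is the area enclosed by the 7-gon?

Apply the shoelace (surveyor's) formula: 2A = Σ (x_i·y_{i+1} − x_{i+1}·y_i), indices taken mod 7.
Σ = (-4) + (-6) + (-23) + (-16) + (-69) + (1) + (-33) = -150
Area = |Σ|/2 = 75.

75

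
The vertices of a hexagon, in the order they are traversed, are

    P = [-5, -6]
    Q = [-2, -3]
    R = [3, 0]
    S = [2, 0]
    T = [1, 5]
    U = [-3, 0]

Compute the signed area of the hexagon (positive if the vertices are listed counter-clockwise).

Apply Gauss's area formula: 2A = Σ (x_i·y_{i+1} − x_{i+1}·y_i), indices taken mod 6.
Σ = (3) + (9) + (0) + (10) + (15) + (18) = 55
Signed area = Σ/2 = 27.5 (positive ⇒ counter-clockwise traversal).

27.5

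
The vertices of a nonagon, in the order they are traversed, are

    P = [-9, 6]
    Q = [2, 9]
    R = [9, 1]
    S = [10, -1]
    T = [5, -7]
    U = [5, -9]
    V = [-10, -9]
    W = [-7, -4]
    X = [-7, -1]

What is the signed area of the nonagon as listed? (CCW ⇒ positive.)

Apply the shoelace formula: 2A = Σ (x_i·y_{i+1} − x_{i+1}·y_i), indices taken mod 9.
Σ = (-93) + (-79) + (-19) + (-65) + (-10) + (-135) + (-23) + (-21) + (-51) = -496
Signed area = Σ/2 = -248 (negative ⇒ clockwise traversal).

-248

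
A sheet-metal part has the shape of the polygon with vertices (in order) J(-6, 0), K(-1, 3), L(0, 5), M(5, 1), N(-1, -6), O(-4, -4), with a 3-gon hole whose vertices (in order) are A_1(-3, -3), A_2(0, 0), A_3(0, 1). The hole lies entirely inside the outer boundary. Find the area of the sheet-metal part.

59

Outer boundary:
Cross-terms: -18, -5, -25, -29, -20, -24  ⇒  Σ = -121
Area = |Σ|/2 = 60.5.
Hole:
A_1→A_2: (-3)(0) − (0)(-3) = 0
A_2→A_3: (0)(1) − (0)(0) = 0
A_3→A_1: (0)(-3) − (-3)(1) = 3
Σ = 3
Area = |Σ|/2 = 1.5.
Net area = 60.5 − 1.5 = 59.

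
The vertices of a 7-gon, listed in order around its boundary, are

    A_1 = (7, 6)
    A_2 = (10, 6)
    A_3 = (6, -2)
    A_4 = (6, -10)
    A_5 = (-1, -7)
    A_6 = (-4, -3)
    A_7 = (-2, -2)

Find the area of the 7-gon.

Σ = (-18) + (-56) + (-48) + (-52) + (-25) + (2) + (2) = -195
Area = |Σ|/2 = 97.5.

97.5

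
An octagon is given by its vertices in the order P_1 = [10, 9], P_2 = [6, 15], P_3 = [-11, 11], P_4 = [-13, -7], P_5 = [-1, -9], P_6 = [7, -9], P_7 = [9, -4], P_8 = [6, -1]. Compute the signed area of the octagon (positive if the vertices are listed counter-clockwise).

430.5

Apply the shoelace (surveyor's) formula: 2A = Σ (x_i·y_{i+1} − x_{i+1}·y_i), indices taken mod 8.
Σ = (96) + (231) + (220) + (110) + (72) + (53) + (15) + (64) = 861
Signed area = Σ/2 = 430.5 (positive ⇒ counter-clockwise traversal).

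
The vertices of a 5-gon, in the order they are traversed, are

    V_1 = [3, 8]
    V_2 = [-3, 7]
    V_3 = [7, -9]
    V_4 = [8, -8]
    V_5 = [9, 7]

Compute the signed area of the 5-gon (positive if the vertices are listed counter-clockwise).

Σ = (45) + (-22) + (16) + (128) + (51) = 218
Signed area = Σ/2 = 109 (positive ⇒ counter-clockwise traversal).

109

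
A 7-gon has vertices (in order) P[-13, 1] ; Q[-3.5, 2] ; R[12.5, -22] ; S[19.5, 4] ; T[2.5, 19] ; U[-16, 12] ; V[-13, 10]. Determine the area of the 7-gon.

Σ = (-22.5) + (52) + (479) + (360.5) + (334) + (-4) + (117) = 1316
Area = |Σ|/2 = 658.

658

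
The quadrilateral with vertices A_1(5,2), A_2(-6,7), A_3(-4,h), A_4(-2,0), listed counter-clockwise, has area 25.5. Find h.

5

The doubled signed area Σ (x_i y_{i+1} − x_{i+1} y_i) is linear in h.
With h=0 it equals 71; the coefficient of h is -4 (from the two edges through A_3).
So -4·h + 71 = 2·25.5 = 51 ⇒ h = 5.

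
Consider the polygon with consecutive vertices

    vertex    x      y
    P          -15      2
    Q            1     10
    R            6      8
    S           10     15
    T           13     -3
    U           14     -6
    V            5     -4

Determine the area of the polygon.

265.5

Apply Gauss's area formula: 2A = Σ (x_i·y_{i+1} − x_{i+1}·y_i), indices taken mod 7.
Σ = (-152) + (-52) + (10) + (-225) + (-36) + (-26) + (-50) = -531
Area = |Σ|/2 = 265.5.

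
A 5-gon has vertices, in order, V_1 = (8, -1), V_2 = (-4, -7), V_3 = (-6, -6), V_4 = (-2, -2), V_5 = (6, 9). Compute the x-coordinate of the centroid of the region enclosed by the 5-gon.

Apply the shoelace formula. First the cross-terms c_i = x_i·y_{i+1} − x_{i+1}·y_i:
  -60, -18, 0, -6, -78  ⇒  2A = -162, A = -81.
Then Σ (x_i + x_{i+1})·c_i = -1176, so x̄ = -1176 / (6·(-81)) = 196/81.

196/81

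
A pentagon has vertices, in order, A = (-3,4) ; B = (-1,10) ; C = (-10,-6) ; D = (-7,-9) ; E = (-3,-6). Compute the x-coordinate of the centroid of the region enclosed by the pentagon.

-616/113

Apply the shoelace formula. First the cross-terms c_i = x_i·y_{i+1} − x_{i+1}·y_i:
  -26, 106, 48, 15, -30  ⇒  2A = 113, A = 56.5.
Then Σ (x_i + x_{i+1})·c_i = -1848, so x̄ = -1848 / (6·56.5) = -616/113.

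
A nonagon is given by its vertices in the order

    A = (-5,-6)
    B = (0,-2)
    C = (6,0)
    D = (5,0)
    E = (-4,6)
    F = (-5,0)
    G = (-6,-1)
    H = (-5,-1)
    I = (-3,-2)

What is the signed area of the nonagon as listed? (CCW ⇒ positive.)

Apply the surveyor's formula: 2A = Σ (x_i·y_{i+1} − x_{i+1}·y_i), indices taken mod 9.
Σ = (10) + (12) + (0) + (30) + (30) + (5) + (1) + (7) + (8) = 103
Signed area = Σ/2 = 51.5 (positive ⇒ counter-clockwise traversal).

51.5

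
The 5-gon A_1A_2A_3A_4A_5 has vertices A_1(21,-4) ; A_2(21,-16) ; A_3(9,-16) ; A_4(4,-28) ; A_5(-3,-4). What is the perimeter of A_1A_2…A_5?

|A_1A_2| = √((0)² + (-12)²) = √144 = 12
|A_2A_3| = √((-12)² + (0)²) = √144 = 12
|A_3A_4| = √((-5)² + (-12)²) = √169 = 13
|A_4A_5| = √((-7)² + (24)²) = √625 = 25
|A_5A_1| = √((24)² + (0)²) = √576 = 24
Perimeter = 12 + 12 + 13 + 25 + 24 = 86.

86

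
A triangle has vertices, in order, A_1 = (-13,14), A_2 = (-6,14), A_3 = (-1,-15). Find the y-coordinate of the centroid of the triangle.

13/3

Apply the surveyor's formula. First the cross-terms c_i = x_i·y_{i+1} − x_{i+1}·y_i:
  -98, 104, -209  ⇒  2A = -203, A = -101.5.
Then Σ (y_i + y_{i+1})·c_i = -2639, so ȳ = -2639 / (6·(-101.5)) = 13/3.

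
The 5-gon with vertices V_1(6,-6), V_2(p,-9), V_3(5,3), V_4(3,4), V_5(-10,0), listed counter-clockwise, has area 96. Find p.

10

The doubled signed area Σ (x_i y_{i+1} − x_{i+1} y_i) is linear in p.
With p=0 it equals 102; the coefficient of p is 9 (from the two edges through V_2).
So 9·p + 102 = 2·96 = 192 ⇒ p = 10.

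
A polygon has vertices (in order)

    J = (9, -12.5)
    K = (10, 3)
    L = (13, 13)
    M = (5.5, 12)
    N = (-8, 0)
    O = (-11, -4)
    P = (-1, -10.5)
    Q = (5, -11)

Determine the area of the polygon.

Apply Gauss's area formula: 2A = Σ (x_i·y_{i+1} − x_{i+1}·y_i), indices taken mod 8.
J→K: (9)(3) − (10)(-12.5) = 152
K→L: (10)(13) − (13)(3) = 91
L→M: (13)(12) − (5.5)(13) = 84.5
M→N: (5.5)(0) − (-8)(12) = 96
N→O: (-8)(-4) − (-11)(0) = 32
O→P: (-11)(-10.5) − (-1)(-4) = 111.5
P→Q: (-1)(-11) − (5)(-10.5) = 63.5
Q→J: (5)(-12.5) − (9)(-11) = 36.5
Σ = 667
Area = |Σ|/2 = 333.5.

333.5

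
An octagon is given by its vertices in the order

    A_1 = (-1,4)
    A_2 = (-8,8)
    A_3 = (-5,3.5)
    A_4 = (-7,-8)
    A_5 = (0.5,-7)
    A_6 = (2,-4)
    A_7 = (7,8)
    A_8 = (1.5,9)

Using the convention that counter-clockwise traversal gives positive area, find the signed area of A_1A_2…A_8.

137.75

Σ = (24) + (12) + (64.5) + (53) + (12) + (44) + (51) + (15) = 275.5
Signed area = Σ/2 = 137.75 (positive ⇒ counter-clockwise traversal).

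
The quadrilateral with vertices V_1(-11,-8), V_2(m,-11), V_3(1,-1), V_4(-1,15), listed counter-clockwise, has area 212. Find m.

Write out the shoelace sum; only the two edges meeting at V_2 involve m:
2·Area = [((-11)·(-11) − m·(-8)) + (m·(-1) − 1·(-11))] + 187
       = 7·m + 319 = 424
⇒ m = 15.

15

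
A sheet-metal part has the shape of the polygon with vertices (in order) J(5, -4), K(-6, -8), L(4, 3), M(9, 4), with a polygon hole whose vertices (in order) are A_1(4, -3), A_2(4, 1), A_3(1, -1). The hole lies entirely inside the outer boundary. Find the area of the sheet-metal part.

52.5

Outer boundary:
Σ = (-64) + (14) + (-11) + (-56) = -117
Area = |Σ|/2 = 58.5.
Hole:
Σ = (16) + (-5) + (1) = 12
Area = |Σ|/2 = 6.
Net area = 58.5 − 6 = 52.5.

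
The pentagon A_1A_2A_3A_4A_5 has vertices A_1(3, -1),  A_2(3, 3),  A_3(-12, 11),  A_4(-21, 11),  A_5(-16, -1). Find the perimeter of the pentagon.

|A_1A_2| = √((0)² + (4)²) = √16 = 4
|A_2A_3| = √((-15)² + (8)²) = √289 = 17
|A_3A_4| = √((-9)² + (0)²) = √81 = 9
|A_4A_5| = √((5)² + (-12)²) = √169 = 13
|A_5A_1| = √((19)² + (0)²) = √361 = 19
Perimeter = 4 + 17 + 9 + 13 + 19 = 62.

62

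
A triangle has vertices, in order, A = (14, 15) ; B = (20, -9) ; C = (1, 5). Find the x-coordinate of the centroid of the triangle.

35/3

Apply the surveyor's formula. First the cross-terms c_i = x_i·y_{i+1} − x_{i+1}·y_i:
  -426, 109, -55  ⇒  2A = -372, A = -186.
Then Σ (x_i + x_{i+1})·c_i = -13020, so x̄ = -13020 / (6·(-186)) = 35/3.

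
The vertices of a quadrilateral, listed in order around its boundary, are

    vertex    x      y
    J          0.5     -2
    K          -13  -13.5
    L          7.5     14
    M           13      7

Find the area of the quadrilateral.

136.25

Apply the surveyor's formula: 2A = Σ (x_i·y_{i+1} − x_{i+1}·y_i), indices taken mod 4.
Σ = (-32.75) + (-80.75) + (-129.5) + (-29.5) = -272.5
Area = |Σ|/2 = 136.25.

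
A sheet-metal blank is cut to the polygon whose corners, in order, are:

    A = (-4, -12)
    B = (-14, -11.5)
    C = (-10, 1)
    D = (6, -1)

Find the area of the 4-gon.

161.5

Σ = (-122) + (-129) + (4) + (-76) = -323
Area = |Σ|/2 = 161.5.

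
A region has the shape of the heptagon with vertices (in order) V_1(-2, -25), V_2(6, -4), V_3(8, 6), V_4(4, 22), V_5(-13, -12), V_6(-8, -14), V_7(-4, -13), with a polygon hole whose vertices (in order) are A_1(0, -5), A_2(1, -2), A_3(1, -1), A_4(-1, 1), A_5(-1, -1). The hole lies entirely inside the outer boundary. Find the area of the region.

Outer boundary:
Apply the surveyor's formula: 2A = Σ (x_i·y_{i+1} − x_{i+1}·y_i), indices taken mod 7.
Cross-terms: 158, 68, 152, 238, 86, 48, 74  ⇒  Σ = 824
Area = |Σ|/2 = 412.
Hole:
Apply the surveyor's formula: 2A = Σ (x_i·y_{i+1} − x_{i+1}·y_i), indices taken mod 5.
A_1→A_2: (0)(-2) − (1)(-5) = 5
A_2→A_3: (1)(-1) − (1)(-2) = 1
A_3→A_4: (1)(1) − (-1)(-1) = 0
A_4→A_5: (-1)(-1) − (-1)(1) = 2
A_5→A_1: (-1)(-5) − (0)(-1) = 5
Σ = 13
Area = |Σ|/2 = 6.5.
Net area = 412 − 6.5 = 405.5.

405.5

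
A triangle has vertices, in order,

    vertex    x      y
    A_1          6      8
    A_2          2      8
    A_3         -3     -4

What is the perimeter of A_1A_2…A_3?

32

|A_1A_2| = √((-4)² + (0)²) = √16 = 4
|A_2A_3| = √((-5)² + (-12)²) = √169 = 13
|A_3A_1| = √((9)² + (12)²) = √225 = 15
Perimeter = 4 + 13 + 15 = 32.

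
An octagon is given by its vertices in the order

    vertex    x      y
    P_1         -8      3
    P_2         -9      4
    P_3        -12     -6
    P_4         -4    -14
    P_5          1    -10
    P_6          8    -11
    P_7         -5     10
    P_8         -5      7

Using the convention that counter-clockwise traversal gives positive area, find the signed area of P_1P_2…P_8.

P_1→P_2: (-8)(4) − (-9)(3) = -5
P_2→P_3: (-9)(-6) − (-12)(4) = 102
P_3→P_4: (-12)(-14) − (-4)(-6) = 144
P_4→P_5: (-4)(-10) − (1)(-14) = 54
P_5→P_6: (1)(-11) − (8)(-10) = 69
P_6→P_7: (8)(10) − (-5)(-11) = 25
P_7→P_8: (-5)(7) − (-5)(10) = 15
P_8→P_1: (-5)(3) − (-8)(7) = 41
Σ = 445
Signed area = Σ/2 = 222.5 (positive ⇒ counter-clockwise traversal).

222.5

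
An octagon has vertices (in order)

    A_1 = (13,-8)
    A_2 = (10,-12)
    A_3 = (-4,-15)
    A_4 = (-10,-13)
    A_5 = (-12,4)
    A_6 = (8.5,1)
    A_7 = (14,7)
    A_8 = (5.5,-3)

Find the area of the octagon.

A_1→A_2: (13)(-12) − (10)(-8) = -76
A_2→A_3: (10)(-15) − (-4)(-12) = -198
A_3→A_4: (-4)(-13) − (-10)(-15) = -98
A_4→A_5: (-10)(4) − (-12)(-13) = -196
A_5→A_6: (-12)(1) − (8.5)(4) = -46
A_6→A_7: (8.5)(7) − (14)(1) = 45.5
A_7→A_8: (14)(-3) − (5.5)(7) = -80.5
A_8→A_1: (5.5)(-8) − (13)(-3) = -5
Σ = -654
Area = |Σ|/2 = 327.

327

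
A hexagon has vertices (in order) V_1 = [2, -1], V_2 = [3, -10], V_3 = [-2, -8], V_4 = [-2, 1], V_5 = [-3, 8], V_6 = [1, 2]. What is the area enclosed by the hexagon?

55.5

Apply the shoelace (surveyor's) formula: 2A = Σ (x_i·y_{i+1} − x_{i+1}·y_i), indices taken mod 6.
Σ = (-17) + (-44) + (-18) + (-13) + (-14) + (-5) = -111
Area = |Σ|/2 = 55.5.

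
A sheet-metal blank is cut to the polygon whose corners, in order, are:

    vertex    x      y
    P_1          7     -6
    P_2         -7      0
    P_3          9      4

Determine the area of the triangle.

76

Apply the shoelace (surveyor's) formula: 2A = Σ (x_i·y_{i+1} − x_{i+1}·y_i), indices taken mod 3.
Cross-terms: -42, -28, -82  ⇒  Σ = -152
Area = |Σ|/2 = 76.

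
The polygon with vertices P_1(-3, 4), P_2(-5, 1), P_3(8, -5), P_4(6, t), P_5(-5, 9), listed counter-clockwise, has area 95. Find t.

Write out the shoelace sum; only the two edges meeting at P_4 involve t:
2·Area = [(8·t − 6·(-5)) + (6·9 − (-5)·t)] + 41
       = 13·t + 125 = 190
⇒ t = 5.

5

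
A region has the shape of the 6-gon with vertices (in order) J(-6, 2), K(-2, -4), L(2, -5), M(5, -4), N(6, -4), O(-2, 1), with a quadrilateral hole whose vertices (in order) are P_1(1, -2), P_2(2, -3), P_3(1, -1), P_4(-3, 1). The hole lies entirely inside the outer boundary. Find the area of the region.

Outer boundary:
Cross-terms: 28, 18, 17, 4, -2, 2  ⇒  Σ = 67
Area = |Σ|/2 = 33.5.
Hole:
Apply the shoelace (surveyor's) formula: 2A = Σ (x_i·y_{i+1} − x_{i+1}·y_i), indices taken mod 4.
Σ = (1) + (1) + (-2) + (5) = 5
Area = |Σ|/2 = 2.5.
Net area = 33.5 − 2.5 = 31.

31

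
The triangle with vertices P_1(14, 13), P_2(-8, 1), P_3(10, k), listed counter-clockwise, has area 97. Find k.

2

The doubled signed area Σ (x_i y_{i+1} − x_{i+1} y_i) is linear in k.
With k=0 it equals 238; the coefficient of k is -22 (from the two edges through P_3).
So -22·k + 238 = 2·97 = 194 ⇒ k = 2.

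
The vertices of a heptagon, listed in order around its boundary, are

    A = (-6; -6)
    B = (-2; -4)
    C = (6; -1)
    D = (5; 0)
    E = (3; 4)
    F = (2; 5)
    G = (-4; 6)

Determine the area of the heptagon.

81

Cross-terms: 12, 26, 5, 20, 7, 32, 60  ⇒  Σ = 162
Area = |Σ|/2 = 81.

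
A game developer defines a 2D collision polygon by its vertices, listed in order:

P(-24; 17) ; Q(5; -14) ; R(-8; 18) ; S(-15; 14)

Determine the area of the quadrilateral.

234

Apply the shoelace formula: 2A = Σ (x_i·y_{i+1} − x_{i+1}·y_i), indices taken mod 4.
Σ = (251) + (-22) + (158) + (81) = 468
Area = |Σ|/2 = 234.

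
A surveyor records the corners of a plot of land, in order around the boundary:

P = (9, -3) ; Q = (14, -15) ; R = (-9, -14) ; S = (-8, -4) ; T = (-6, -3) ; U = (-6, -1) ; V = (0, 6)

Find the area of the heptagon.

Apply the surveyor's formula: 2A = Σ (x_i·y_{i+1} − x_{i+1}·y_i), indices taken mod 7.
Cross-terms: -93, -331, -76, 0, -12, -36, -54  ⇒  Σ = -602
Area = |Σ|/2 = 301.

301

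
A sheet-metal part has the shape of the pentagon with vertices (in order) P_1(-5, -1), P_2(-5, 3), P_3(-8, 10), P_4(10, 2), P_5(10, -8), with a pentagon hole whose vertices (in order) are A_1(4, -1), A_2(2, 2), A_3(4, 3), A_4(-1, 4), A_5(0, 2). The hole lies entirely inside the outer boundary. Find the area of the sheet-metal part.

Outer boundary:
Apply Gauss's area formula: 2A = Σ (x_i·y_{i+1} − x_{i+1}·y_i), indices taken mod 5.
Σ = (-20) + (-26) + (-116) + (-100) + (-50) = -312
Area = |Σ|/2 = 156.
Hole:
Apply Gauss's area formula: 2A = Σ (x_i·y_{i+1} − x_{i+1}·y_i), indices taken mod 5.
Cross-terms: 10, -2, 19, -2, -8  ⇒  Σ = 17
Area = |Σ|/2 = 8.5.
Net area = 156 − 8.5 = 147.5.

147.5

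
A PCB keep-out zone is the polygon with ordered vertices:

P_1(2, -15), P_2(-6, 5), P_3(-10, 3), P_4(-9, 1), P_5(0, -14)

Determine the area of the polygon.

61.5

Σ = (-80) + (32) + (17) + (126) + (28) = 123
Area = |Σ|/2 = 61.5.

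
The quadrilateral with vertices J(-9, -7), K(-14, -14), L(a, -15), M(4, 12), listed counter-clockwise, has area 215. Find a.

2

Write out the shoelace sum; only the two edges meeting at L involve a:
2·Area = [((-14)·(-15) − a·(-14)) + (a·12 − 4·(-15))] + 108
       = 26·a + 378 = 430
⇒ a = 2.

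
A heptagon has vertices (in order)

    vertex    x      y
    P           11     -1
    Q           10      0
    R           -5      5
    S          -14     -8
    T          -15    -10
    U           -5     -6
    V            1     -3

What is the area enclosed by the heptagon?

141.5

Apply the shoelace (surveyor's) formula: 2A = Σ (x_i·y_{i+1} − x_{i+1}·y_i), indices taken mod 7.
Σ = (10) + (50) + (110) + (20) + (40) + (21) + (32) = 283
Area = |Σ|/2 = 141.5.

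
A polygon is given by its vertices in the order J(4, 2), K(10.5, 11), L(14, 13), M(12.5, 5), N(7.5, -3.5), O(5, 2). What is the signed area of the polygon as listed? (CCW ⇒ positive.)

-66.875

Apply the shoelace (surveyor's) formula: 2A = Σ (x_i·y_{i+1} − x_{i+1}·y_i), indices taken mod 6.
J→K: (4)(11) − (10.5)(2) = 23
K→L: (10.5)(13) − (14)(11) = -17.5
L→M: (14)(5) − (12.5)(13) = -92.5
M→N: (12.5)(-3.5) − (7.5)(5) = -81.25
N→O: (7.5)(2) − (5)(-3.5) = 32.5
O→J: (5)(2) − (4)(2) = 2
Σ = -133.75
Signed area = Σ/2 = -66.875 (negative ⇒ clockwise traversal).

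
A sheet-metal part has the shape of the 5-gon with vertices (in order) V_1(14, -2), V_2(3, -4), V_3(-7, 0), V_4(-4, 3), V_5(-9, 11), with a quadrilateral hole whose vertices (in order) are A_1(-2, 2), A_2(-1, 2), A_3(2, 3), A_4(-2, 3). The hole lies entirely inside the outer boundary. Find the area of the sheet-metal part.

Outer boundary:
Apply the surveyor's formula: 2A = Σ (x_i·y_{i+1} − x_{i+1}·y_i), indices taken mod 5.
V_1→V_2: (14)(-4) − (3)(-2) = -50
V_2→V_3: (3)(0) − (-7)(-4) = -28
V_3→V_4: (-7)(3) − (-4)(0) = -21
V_4→V_5: (-4)(11) − (-9)(3) = -17
V_5→V_1: (-9)(-2) − (14)(11) = -136
Σ = -252
Area = |Σ|/2 = 126.
Hole:
Apply Gauss's area formula: 2A = Σ (x_i·y_{i+1} − x_{i+1}·y_i), indices taken mod 4.
Cross-terms: -2, -7, 12, 2  ⇒  Σ = 5
Area = |Σ|/2 = 2.5.
Net area = 126 − 2.5 = 123.5.

123.5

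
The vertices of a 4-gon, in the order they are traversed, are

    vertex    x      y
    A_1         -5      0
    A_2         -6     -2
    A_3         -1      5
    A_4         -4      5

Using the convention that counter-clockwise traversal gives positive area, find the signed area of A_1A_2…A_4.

9

Apply the surveyor's formula: 2A = Σ (x_i·y_{i+1} − x_{i+1}·y_i), indices taken mod 4.
A_1→A_2: (-5)(-2) − (-6)(0) = 10
A_2→A_3: (-6)(5) − (-1)(-2) = -32
A_3→A_4: (-1)(5) − (-4)(5) = 15
A_4→A_1: (-4)(0) − (-5)(5) = 25
Σ = 18
Signed area = Σ/2 = 9 (positive ⇒ counter-clockwise traversal).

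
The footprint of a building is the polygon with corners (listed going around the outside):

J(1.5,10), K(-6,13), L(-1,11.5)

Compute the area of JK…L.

Apply the shoelace (surveyor's) formula: 2A = Σ (x_i·y_{i+1} − x_{i+1}·y_i), indices taken mod 3.
Cross-terms: 79.5, -56, -27.25  ⇒  Σ = -3.75
Area = |Σ|/2 = 1.875.

1.875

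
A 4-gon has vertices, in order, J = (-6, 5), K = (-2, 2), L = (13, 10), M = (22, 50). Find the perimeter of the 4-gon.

116

|JK| = √((4)² + (-3)²) = √25 = 5
|KL| = √((15)² + (8)²) = √289 = 17
|LM| = √((9)² + (40)²) = √1681 = 41
|MJ| = √((-28)² + (-45)²) = √2809 = 53
Perimeter = 5 + 17 + 41 + 53 = 116.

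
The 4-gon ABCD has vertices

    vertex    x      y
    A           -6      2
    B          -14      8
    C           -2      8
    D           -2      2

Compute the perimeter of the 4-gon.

|AB| = √((-8)² + (6)²) = √100 = 10
|BC| = √((12)² + (0)²) = √144 = 12
|CD| = √((0)² + (-6)²) = √36 = 6
|DA| = √((-4)² + (0)²) = √16 = 4
Perimeter = 10 + 12 + 6 + 4 = 32.

32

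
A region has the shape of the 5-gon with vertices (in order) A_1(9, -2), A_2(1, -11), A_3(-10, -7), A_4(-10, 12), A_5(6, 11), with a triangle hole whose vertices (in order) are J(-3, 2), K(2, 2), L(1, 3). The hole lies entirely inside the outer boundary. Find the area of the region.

346

Outer boundary:
A_1→A_2: (9)(-11) − (1)(-2) = -97
A_2→A_3: (1)(-7) − (-10)(-11) = -117
A_3→A_4: (-10)(12) − (-10)(-7) = -190
A_4→A_5: (-10)(11) − (6)(12) = -182
A_5→A_1: (6)(-2) − (9)(11) = -111
Σ = -697
Area = |Σ|/2 = 348.5.
Hole:
Σ = (-10) + (4) + (11) = 5
Area = |Σ|/2 = 2.5.
Net area = 348.5 − 2.5 = 346.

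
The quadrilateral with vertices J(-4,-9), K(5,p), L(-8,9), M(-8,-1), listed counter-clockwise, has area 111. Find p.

-4

The doubled signed area Σ (x_i y_{i+1} − x_{i+1} y_i) is linear in p.
With p=0 it equals 238; the coefficient of p is 4 (from the two edges through K).
So 4·p + 238 = 2·111 = 222 ⇒ p = -4.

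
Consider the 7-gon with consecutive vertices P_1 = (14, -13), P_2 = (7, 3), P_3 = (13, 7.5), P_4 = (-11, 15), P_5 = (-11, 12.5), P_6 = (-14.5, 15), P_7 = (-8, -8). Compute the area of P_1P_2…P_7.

459.875

Cross-terms: 133, 13.5, 277.5, 27.5, 16.25, 236, 216  ⇒  Σ = 919.75
Area = |Σ|/2 = 459.875.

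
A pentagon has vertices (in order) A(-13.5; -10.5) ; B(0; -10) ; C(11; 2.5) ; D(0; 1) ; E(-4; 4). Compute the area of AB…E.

178

Apply the shoelace formula: 2A = Σ (x_i·y_{i+1} − x_{i+1}·y_i), indices taken mod 5.
Σ = (135) + (110) + (11) + (4) + (96) = 356
Area = |Σ|/2 = 178.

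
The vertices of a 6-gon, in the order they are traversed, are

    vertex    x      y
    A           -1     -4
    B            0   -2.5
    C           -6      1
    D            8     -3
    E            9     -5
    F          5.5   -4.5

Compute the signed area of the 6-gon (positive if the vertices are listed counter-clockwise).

Apply Gauss's area formula: 2A = Σ (x_i·y_{i+1} − x_{i+1}·y_i), indices taken mod 6.
Cross-terms: 2.5, -15, 10, -13, -13, -26.5  ⇒  Σ = -55
Signed area = Σ/2 = -27.5 (negative ⇒ clockwise traversal).

-27.5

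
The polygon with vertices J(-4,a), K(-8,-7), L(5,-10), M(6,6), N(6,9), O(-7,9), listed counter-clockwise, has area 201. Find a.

Write out the shoelace sum; only the two edges meeting at J involve a:
2·Area = [((-7)·a − (-4)·9) + ((-4)·(-7) − (-8)·a)] + 340
       = 1·a + 404 = 402
⇒ a = -2.

-2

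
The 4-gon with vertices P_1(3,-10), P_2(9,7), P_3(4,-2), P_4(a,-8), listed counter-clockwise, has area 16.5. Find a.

The doubled signed area Σ (x_i y_{i+1} − x_{i+1} y_i) is linear in a.
With a=0 it equals 57; the coefficient of a is -8 (from the two edges through P_4).
So -8·a + 57 = 2·16.5 = 33 ⇒ a = 3.

3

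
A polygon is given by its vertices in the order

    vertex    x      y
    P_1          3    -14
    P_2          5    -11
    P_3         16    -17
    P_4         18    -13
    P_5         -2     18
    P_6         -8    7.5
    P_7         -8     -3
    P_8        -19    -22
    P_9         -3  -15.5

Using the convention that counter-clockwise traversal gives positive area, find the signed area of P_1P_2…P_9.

Σ = (37) + (91) + (98) + (298) + (129) + (84) + (119) + (228.5) + (88.5) = 1173
Signed area = Σ/2 = 586.5 (positive ⇒ counter-clockwise traversal).

586.5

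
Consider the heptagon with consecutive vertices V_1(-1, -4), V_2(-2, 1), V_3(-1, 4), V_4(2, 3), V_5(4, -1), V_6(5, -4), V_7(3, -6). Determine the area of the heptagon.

44

Apply the shoelace formula: 2A = Σ (x_i·y_{i+1} − x_{i+1}·y_i), indices taken mod 7.
Σ = (-9) + (-7) + (-11) + (-14) + (-11) + (-18) + (-18) = -88
Area = |Σ|/2 = 44.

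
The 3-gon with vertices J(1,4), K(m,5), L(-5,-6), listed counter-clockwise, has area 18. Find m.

The doubled signed area Σ (x_i y_{i+1} − x_{i+1} y_i) is linear in m.
With m=0 it equals 16; the coefficient of m is -10 (from the two edges through K).
So -10·m + 16 = 2·18 = 36 ⇒ m = -2.

-2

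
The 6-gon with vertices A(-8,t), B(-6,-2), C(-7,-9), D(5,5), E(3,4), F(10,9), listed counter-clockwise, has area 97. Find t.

4

Write out the shoelace sum; only the two edges meeting at A involve t:
2·Area = [(10·t − (-8)·9) + ((-8)·(-2) − (-6)·t)] + 42
       = 16·t + 130 = 194
⇒ t = 4.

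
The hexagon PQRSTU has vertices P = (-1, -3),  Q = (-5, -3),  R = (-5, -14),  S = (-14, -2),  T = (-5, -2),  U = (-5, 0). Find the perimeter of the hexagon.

|PQ| = √((-4)² + (0)²) = √16 = 4
|QR| = √((0)² + (-11)²) = √121 = 11
|RS| = √((-9)² + (12)²) = √225 = 15
|ST| = √((9)² + (0)²) = √81 = 9
|TU| = √((0)² + (2)²) = √4 = 2
|UP| = √((4)² + (-3)²) = √25 = 5
Perimeter = 4 + 11 + 15 + 9 + 2 + 5 = 46.

46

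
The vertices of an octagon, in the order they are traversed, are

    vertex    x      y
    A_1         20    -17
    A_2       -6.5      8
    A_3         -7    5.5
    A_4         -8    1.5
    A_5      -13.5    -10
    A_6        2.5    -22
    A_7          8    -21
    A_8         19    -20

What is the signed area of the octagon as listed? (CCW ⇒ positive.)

482.5

Apply the surveyor's formula: 2A = Σ (x_i·y_{i+1} − x_{i+1}·y_i), indices taken mod 8.
Σ = (49.5) + (20.25) + (33.5) + (100.25) + (322) + (123.5) + (239) + (77) = 965
Signed area = Σ/2 = 482.5 (positive ⇒ counter-clockwise traversal).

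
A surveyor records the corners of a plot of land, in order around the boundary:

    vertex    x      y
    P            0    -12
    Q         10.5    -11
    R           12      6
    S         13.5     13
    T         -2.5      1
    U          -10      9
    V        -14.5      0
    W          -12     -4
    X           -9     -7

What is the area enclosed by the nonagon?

Apply the shoelace formula: 2A = Σ (x_i·y_{i+1} − x_{i+1}·y_i), indices taken mod 9.
P→Q: (0)(-11) − (10.5)(-12) = 126
Q→R: (10.5)(6) − (12)(-11) = 195
R→S: (12)(13) − (13.5)(6) = 75
S→T: (13.5)(1) − (-2.5)(13) = 46
T→U: (-2.5)(9) − (-10)(1) = -12.5
U→V: (-10)(0) − (-14.5)(9) = 130.5
V→W: (-14.5)(-4) − (-12)(0) = 58
W→X: (-12)(-7) − (-9)(-4) = 48
X→P: (-9)(-12) − (0)(-7) = 108
Σ = 774
Area = |Σ|/2 = 387.

387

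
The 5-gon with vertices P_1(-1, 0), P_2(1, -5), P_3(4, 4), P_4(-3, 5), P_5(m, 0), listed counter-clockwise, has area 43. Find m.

-5

Write out the shoelace sum; only the two edges meeting at P_5 involve m:
2·Area = [((-3)·0 − m·5) + (m·0 − (-1)·0)] + 61
       = -5·m + 61 = 86
⇒ m = -5.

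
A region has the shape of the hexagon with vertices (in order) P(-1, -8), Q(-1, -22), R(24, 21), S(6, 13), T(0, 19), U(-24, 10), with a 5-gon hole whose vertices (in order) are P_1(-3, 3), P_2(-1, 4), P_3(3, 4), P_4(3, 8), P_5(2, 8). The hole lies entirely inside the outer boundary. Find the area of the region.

727

Outer boundary:
Σ = (14) + (507) + (186) + (114) + (456) + (202) = 1479
Area = |Σ|/2 = 739.5.
Hole:
Apply Gauss's area formula: 2A = Σ (x_i·y_{i+1} − x_{i+1}·y_i), indices taken mod 5.
Σ = (-9) + (-16) + (12) + (8) + (30) = 25
Area = |Σ|/2 = 12.5.
Net area = 739.5 − 12.5 = 727.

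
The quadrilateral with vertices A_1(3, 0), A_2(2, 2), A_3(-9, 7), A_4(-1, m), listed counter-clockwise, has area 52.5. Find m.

Write out the shoelace sum; only the two edges meeting at A_4 involve m:
2·Area = [((-9)·m − (-1)·7) + ((-1)·0 − 3·m)] + 38
       = -12·m + 45 = 105
⇒ m = -5.

-5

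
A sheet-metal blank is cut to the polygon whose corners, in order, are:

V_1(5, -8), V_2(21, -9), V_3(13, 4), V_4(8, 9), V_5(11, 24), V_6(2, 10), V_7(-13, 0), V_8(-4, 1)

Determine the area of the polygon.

Apply the shoelace formula: 2A = Σ (x_i·y_{i+1} − x_{i+1}·y_i), indices taken mod 8.
V_1→V_2: (5)(-9) − (21)(-8) = 123
V_2→V_3: (21)(4) − (13)(-9) = 201
V_3→V_4: (13)(9) − (8)(4) = 85
V_4→V_5: (8)(24) − (11)(9) = 93
V_5→V_6: (11)(10) − (2)(24) = 62
V_6→V_7: (2)(0) − (-13)(10) = 130
V_7→V_8: (-13)(1) − (-4)(0) = -13
V_8→V_1: (-4)(-8) − (5)(1) = 27
Σ = 708
Area = |Σ|/2 = 354.

354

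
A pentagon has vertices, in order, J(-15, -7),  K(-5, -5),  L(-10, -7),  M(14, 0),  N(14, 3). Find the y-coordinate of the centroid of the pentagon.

-27/14

Apply the shoelace (surveyor's) formula. First the cross-terms c_i = x_i·y_{i+1} − x_{i+1}·y_i:
  40, -15, 98, 42, -53  ⇒  2A = 112, A = 56.
Then Σ (y_i + y_{i+1})·c_i = -648, so ȳ = -648 / (6·56) = -27/14.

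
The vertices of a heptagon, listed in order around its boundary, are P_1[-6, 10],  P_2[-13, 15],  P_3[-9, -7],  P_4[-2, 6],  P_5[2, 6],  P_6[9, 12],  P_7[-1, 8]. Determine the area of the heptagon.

133

Apply the shoelace formula: 2A = Σ (x_i·y_{i+1} − x_{i+1}·y_i), indices taken mod 7.
P_1→P_2: (-6)(15) − (-13)(10) = 40
P_2→P_3: (-13)(-7) − (-9)(15) = 226
P_3→P_4: (-9)(6) − (-2)(-7) = -68
P_4→P_5: (-2)(6) − (2)(6) = -24
P_5→P_6: (2)(12) − (9)(6) = -30
P_6→P_7: (9)(8) − (-1)(12) = 84
P_7→P_1: (-1)(10) − (-6)(8) = 38
Σ = 266
Area = |Σ|/2 = 133.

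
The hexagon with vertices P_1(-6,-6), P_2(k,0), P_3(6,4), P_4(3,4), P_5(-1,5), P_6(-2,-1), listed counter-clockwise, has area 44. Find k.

4

The doubled signed area Σ (x_i y_{i+1} − x_{i+1} y_i) is linear in k.
With k=0 it equals 48; the coefficient of k is 10 (from the two edges through P_2).
So 10·k + 48 = 2·44 = 88 ⇒ k = 4.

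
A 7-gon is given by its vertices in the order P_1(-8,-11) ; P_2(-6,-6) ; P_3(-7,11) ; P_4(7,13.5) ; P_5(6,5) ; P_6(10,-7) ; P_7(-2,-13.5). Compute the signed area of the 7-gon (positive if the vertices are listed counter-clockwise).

Apply the surveyor's formula: 2A = Σ (x_i·y_{i+1} − x_{i+1}·y_i), indices taken mod 7.
Cross-terms: -18, -108, -171.5, -46, -92, -149, -86  ⇒  Σ = -670.5
Signed area = Σ/2 = -335.25 (negative ⇒ clockwise traversal).

-335.25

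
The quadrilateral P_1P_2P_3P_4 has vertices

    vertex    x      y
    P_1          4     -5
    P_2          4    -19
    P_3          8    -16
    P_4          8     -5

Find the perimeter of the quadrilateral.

34

|P_1P_2| = √((0)² + (-14)²) = √196 = 14
|P_2P_3| = √((4)² + (3)²) = √25 = 5
|P_3P_4| = √((0)² + (11)²) = √121 = 11
|P_4P_1| = √((-4)² + (0)²) = √16 = 4
Perimeter = 14 + 5 + 11 + 4 = 34.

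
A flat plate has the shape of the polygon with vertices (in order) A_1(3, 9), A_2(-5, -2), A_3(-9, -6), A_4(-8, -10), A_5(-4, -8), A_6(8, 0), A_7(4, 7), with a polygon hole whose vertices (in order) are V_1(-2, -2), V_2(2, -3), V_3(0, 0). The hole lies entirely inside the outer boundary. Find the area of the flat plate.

121

Outer boundary:
Cross-terms: 39, 12, 42, 24, 64, 56, 15  ⇒  Σ = 252
Area = |Σ|/2 = 126.
Hole:
V_1→V_2: (-2)(-3) − (2)(-2) = 10
V_2→V_3: (2)(0) − (0)(-3) = 0
V_3→V_1: (0)(-2) − (-2)(0) = 0
Σ = 10
Area = |Σ|/2 = 5.
Net area = 126 − 5 = 121.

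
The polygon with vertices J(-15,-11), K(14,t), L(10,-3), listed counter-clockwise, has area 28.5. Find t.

The doubled signed area Σ (x_i y_{i+1} − x_{i+1} y_i) is linear in t.
With t=0 it equals -43; the coefficient of t is -25 (from the two edges through K).
So -25·t + -43 = 2·28.5 = 57 ⇒ t = -4.

-4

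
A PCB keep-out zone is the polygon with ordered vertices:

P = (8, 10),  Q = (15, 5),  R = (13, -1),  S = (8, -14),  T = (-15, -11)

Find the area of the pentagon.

Cross-terms: -110, -80, -174, -298, -62  ⇒  Σ = -724
Area = |Σ|/2 = 362.

362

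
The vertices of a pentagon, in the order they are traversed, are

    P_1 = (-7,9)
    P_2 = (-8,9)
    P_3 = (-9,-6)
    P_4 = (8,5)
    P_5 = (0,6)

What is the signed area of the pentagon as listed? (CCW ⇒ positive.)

115.5

Σ = (9) + (129) + (3) + (48) + (42) = 231
Signed area = Σ/2 = 115.5 (positive ⇒ counter-clockwise traversal).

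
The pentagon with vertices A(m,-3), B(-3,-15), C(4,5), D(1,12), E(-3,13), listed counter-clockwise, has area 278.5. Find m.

-15

Write out the shoelace sum; only the two edges meeting at A involve m:
2·Area = [((-3)·(-3) − m·13) + (m·(-15) − (-3)·(-3))] + 137
       = -28·m + 137 = 557
⇒ m = -15.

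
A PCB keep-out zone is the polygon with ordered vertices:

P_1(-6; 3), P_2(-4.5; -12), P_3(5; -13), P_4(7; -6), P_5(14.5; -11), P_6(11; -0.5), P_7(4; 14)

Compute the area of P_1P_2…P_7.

Cross-terms: 85.5, 118.5, 61, 10, 113.75, 156, 96  ⇒  Σ = 640.75
Area = |Σ|/2 = 320.375.

320.375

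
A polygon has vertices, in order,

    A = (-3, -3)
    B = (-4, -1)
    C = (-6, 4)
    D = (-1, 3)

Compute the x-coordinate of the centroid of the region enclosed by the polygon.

-37/11

Apply the shoelace (surveyor's) formula. First the cross-terms c_i = x_i·y_{i+1} − x_{i+1}·y_i:
  -9, -22, -14, 12  ⇒  2A = -33, A = -16.5.
Then Σ (x_i + x_{i+1})·c_i = 333, so x̄ = 333 / (6·(-16.5)) = -37/11.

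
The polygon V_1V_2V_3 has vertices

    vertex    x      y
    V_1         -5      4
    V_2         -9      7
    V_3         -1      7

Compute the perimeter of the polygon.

|V_1V_2| = √((-4)² + (3)²) = √25 = 5
|V_2V_3| = √((8)² + (0)²) = √64 = 8
|V_3V_1| = √((-4)² + (-3)²) = √25 = 5
Perimeter = 5 + 8 + 5 = 18.

18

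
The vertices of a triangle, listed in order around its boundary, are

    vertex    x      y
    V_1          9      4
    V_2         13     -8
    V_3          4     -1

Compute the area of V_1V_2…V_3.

Apply the surveyor's formula: 2A = Σ (x_i·y_{i+1} − x_{i+1}·y_i), indices taken mod 3.
Σ = (-124) + (19) + (25) = -80
Area = |Σ|/2 = 40.

40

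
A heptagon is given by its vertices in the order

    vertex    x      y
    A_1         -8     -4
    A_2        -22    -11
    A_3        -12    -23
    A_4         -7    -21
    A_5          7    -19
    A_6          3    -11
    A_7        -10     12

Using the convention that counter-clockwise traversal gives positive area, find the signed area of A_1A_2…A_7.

393.5

Cross-terms: 0, 374, 91, 280, -20, -74, 136  ⇒  Σ = 787
Signed area = Σ/2 = 393.5 (positive ⇒ counter-clockwise traversal).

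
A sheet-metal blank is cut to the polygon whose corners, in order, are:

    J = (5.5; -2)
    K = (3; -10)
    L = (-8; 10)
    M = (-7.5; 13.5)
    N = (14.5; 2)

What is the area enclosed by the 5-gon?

191.375

Apply the surveyor's formula: 2A = Σ (x_i·y_{i+1} − x_{i+1}·y_i), indices taken mod 5.
Σ = (-49) + (-50) + (-33) + (-210.75) + (-40) = -382.75
Area = |Σ|/2 = 191.375.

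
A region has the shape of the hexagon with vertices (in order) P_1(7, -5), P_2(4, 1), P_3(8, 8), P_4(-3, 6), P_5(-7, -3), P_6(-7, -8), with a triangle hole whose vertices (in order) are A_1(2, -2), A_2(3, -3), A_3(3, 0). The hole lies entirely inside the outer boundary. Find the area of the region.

148.5

Outer boundary:
Apply the shoelace formula: 2A = Σ (x_i·y_{i+1} − x_{i+1}·y_i), indices taken mod 6.
P_1→P_2: (7)(1) − (4)(-5) = 27
P_2→P_3: (4)(8) − (8)(1) = 24
P_3→P_4: (8)(6) − (-3)(8) = 72
P_4→P_5: (-3)(-3) − (-7)(6) = 51
P_5→P_6: (-7)(-8) − (-7)(-3) = 35
P_6→P_1: (-7)(-5) − (7)(-8) = 91
Σ = 300
Area = |Σ|/2 = 150.
Hole:
Cross-terms: 0, 9, -6  ⇒  Σ = 3
Area = |Σ|/2 = 1.5.
Net area = 150 − 1.5 = 148.5.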